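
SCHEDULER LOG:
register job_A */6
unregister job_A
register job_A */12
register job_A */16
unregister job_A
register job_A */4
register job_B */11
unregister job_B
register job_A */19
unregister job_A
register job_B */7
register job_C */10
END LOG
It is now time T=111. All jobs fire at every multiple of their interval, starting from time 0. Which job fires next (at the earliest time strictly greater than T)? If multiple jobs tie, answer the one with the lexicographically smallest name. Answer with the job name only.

Answer: job_B

Derivation:
Op 1: register job_A */6 -> active={job_A:*/6}
Op 2: unregister job_A -> active={}
Op 3: register job_A */12 -> active={job_A:*/12}
Op 4: register job_A */16 -> active={job_A:*/16}
Op 5: unregister job_A -> active={}
Op 6: register job_A */4 -> active={job_A:*/4}
Op 7: register job_B */11 -> active={job_A:*/4, job_B:*/11}
Op 8: unregister job_B -> active={job_A:*/4}
Op 9: register job_A */19 -> active={job_A:*/19}
Op 10: unregister job_A -> active={}
Op 11: register job_B */7 -> active={job_B:*/7}
Op 12: register job_C */10 -> active={job_B:*/7, job_C:*/10}
  job_B: interval 7, next fire after T=111 is 112
  job_C: interval 10, next fire after T=111 is 120
Earliest = 112, winner (lex tiebreak) = job_B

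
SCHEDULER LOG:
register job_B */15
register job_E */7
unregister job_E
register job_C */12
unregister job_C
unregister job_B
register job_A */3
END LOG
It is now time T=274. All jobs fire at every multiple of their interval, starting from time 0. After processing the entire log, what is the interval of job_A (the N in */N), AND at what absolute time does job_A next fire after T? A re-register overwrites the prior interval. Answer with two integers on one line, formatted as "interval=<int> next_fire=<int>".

Op 1: register job_B */15 -> active={job_B:*/15}
Op 2: register job_E */7 -> active={job_B:*/15, job_E:*/7}
Op 3: unregister job_E -> active={job_B:*/15}
Op 4: register job_C */12 -> active={job_B:*/15, job_C:*/12}
Op 5: unregister job_C -> active={job_B:*/15}
Op 6: unregister job_B -> active={}
Op 7: register job_A */3 -> active={job_A:*/3}
Final interval of job_A = 3
Next fire of job_A after T=274: (274//3+1)*3 = 276

Answer: interval=3 next_fire=276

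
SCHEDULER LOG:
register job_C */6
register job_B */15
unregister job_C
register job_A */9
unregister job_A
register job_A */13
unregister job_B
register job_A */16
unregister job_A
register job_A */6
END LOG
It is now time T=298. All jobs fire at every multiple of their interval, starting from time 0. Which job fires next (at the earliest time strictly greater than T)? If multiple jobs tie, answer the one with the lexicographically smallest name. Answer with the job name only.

Answer: job_A

Derivation:
Op 1: register job_C */6 -> active={job_C:*/6}
Op 2: register job_B */15 -> active={job_B:*/15, job_C:*/6}
Op 3: unregister job_C -> active={job_B:*/15}
Op 4: register job_A */9 -> active={job_A:*/9, job_B:*/15}
Op 5: unregister job_A -> active={job_B:*/15}
Op 6: register job_A */13 -> active={job_A:*/13, job_B:*/15}
Op 7: unregister job_B -> active={job_A:*/13}
Op 8: register job_A */16 -> active={job_A:*/16}
Op 9: unregister job_A -> active={}
Op 10: register job_A */6 -> active={job_A:*/6}
  job_A: interval 6, next fire after T=298 is 300
Earliest = 300, winner (lex tiebreak) = job_A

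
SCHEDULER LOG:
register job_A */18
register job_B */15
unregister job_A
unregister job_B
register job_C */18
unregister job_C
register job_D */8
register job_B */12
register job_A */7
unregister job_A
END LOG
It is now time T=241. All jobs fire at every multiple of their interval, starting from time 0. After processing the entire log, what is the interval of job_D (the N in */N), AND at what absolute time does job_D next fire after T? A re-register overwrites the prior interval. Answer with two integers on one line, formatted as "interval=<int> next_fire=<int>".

Answer: interval=8 next_fire=248

Derivation:
Op 1: register job_A */18 -> active={job_A:*/18}
Op 2: register job_B */15 -> active={job_A:*/18, job_B:*/15}
Op 3: unregister job_A -> active={job_B:*/15}
Op 4: unregister job_B -> active={}
Op 5: register job_C */18 -> active={job_C:*/18}
Op 6: unregister job_C -> active={}
Op 7: register job_D */8 -> active={job_D:*/8}
Op 8: register job_B */12 -> active={job_B:*/12, job_D:*/8}
Op 9: register job_A */7 -> active={job_A:*/7, job_B:*/12, job_D:*/8}
Op 10: unregister job_A -> active={job_B:*/12, job_D:*/8}
Final interval of job_D = 8
Next fire of job_D after T=241: (241//8+1)*8 = 248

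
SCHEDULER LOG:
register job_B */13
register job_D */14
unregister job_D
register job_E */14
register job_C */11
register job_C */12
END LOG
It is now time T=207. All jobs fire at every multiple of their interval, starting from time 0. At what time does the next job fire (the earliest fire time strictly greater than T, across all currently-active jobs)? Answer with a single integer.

Answer: 208

Derivation:
Op 1: register job_B */13 -> active={job_B:*/13}
Op 2: register job_D */14 -> active={job_B:*/13, job_D:*/14}
Op 3: unregister job_D -> active={job_B:*/13}
Op 4: register job_E */14 -> active={job_B:*/13, job_E:*/14}
Op 5: register job_C */11 -> active={job_B:*/13, job_C:*/11, job_E:*/14}
Op 6: register job_C */12 -> active={job_B:*/13, job_C:*/12, job_E:*/14}
  job_B: interval 13, next fire after T=207 is 208
  job_C: interval 12, next fire after T=207 is 216
  job_E: interval 14, next fire after T=207 is 210
Earliest fire time = 208 (job job_B)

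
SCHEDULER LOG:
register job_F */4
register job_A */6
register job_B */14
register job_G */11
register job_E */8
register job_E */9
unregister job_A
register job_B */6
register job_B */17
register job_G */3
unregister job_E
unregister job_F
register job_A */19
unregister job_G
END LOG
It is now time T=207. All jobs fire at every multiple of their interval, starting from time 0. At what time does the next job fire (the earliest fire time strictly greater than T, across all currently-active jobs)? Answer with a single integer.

Op 1: register job_F */4 -> active={job_F:*/4}
Op 2: register job_A */6 -> active={job_A:*/6, job_F:*/4}
Op 3: register job_B */14 -> active={job_A:*/6, job_B:*/14, job_F:*/4}
Op 4: register job_G */11 -> active={job_A:*/6, job_B:*/14, job_F:*/4, job_G:*/11}
Op 5: register job_E */8 -> active={job_A:*/6, job_B:*/14, job_E:*/8, job_F:*/4, job_G:*/11}
Op 6: register job_E */9 -> active={job_A:*/6, job_B:*/14, job_E:*/9, job_F:*/4, job_G:*/11}
Op 7: unregister job_A -> active={job_B:*/14, job_E:*/9, job_F:*/4, job_G:*/11}
Op 8: register job_B */6 -> active={job_B:*/6, job_E:*/9, job_F:*/4, job_G:*/11}
Op 9: register job_B */17 -> active={job_B:*/17, job_E:*/9, job_F:*/4, job_G:*/11}
Op 10: register job_G */3 -> active={job_B:*/17, job_E:*/9, job_F:*/4, job_G:*/3}
Op 11: unregister job_E -> active={job_B:*/17, job_F:*/4, job_G:*/3}
Op 12: unregister job_F -> active={job_B:*/17, job_G:*/3}
Op 13: register job_A */19 -> active={job_A:*/19, job_B:*/17, job_G:*/3}
Op 14: unregister job_G -> active={job_A:*/19, job_B:*/17}
  job_A: interval 19, next fire after T=207 is 209
  job_B: interval 17, next fire after T=207 is 221
Earliest fire time = 209 (job job_A)

Answer: 209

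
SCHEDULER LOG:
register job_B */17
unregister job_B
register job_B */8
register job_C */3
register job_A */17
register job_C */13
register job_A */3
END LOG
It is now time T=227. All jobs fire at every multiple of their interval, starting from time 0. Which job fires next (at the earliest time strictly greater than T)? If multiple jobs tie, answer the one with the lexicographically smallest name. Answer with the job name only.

Answer: job_A

Derivation:
Op 1: register job_B */17 -> active={job_B:*/17}
Op 2: unregister job_B -> active={}
Op 3: register job_B */8 -> active={job_B:*/8}
Op 4: register job_C */3 -> active={job_B:*/8, job_C:*/3}
Op 5: register job_A */17 -> active={job_A:*/17, job_B:*/8, job_C:*/3}
Op 6: register job_C */13 -> active={job_A:*/17, job_B:*/8, job_C:*/13}
Op 7: register job_A */3 -> active={job_A:*/3, job_B:*/8, job_C:*/13}
  job_A: interval 3, next fire after T=227 is 228
  job_B: interval 8, next fire after T=227 is 232
  job_C: interval 13, next fire after T=227 is 234
Earliest = 228, winner (lex tiebreak) = job_A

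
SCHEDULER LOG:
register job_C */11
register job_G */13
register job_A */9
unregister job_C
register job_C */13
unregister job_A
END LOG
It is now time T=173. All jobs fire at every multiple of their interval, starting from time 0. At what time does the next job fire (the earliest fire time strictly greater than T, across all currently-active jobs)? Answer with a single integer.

Answer: 182

Derivation:
Op 1: register job_C */11 -> active={job_C:*/11}
Op 2: register job_G */13 -> active={job_C:*/11, job_G:*/13}
Op 3: register job_A */9 -> active={job_A:*/9, job_C:*/11, job_G:*/13}
Op 4: unregister job_C -> active={job_A:*/9, job_G:*/13}
Op 5: register job_C */13 -> active={job_A:*/9, job_C:*/13, job_G:*/13}
Op 6: unregister job_A -> active={job_C:*/13, job_G:*/13}
  job_C: interval 13, next fire after T=173 is 182
  job_G: interval 13, next fire after T=173 is 182
Earliest fire time = 182 (job job_C)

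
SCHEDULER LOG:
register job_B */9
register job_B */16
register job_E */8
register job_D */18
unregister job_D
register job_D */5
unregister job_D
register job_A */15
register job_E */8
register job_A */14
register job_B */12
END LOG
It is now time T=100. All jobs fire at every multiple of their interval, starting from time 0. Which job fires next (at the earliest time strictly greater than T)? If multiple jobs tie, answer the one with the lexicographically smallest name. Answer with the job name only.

Answer: job_E

Derivation:
Op 1: register job_B */9 -> active={job_B:*/9}
Op 2: register job_B */16 -> active={job_B:*/16}
Op 3: register job_E */8 -> active={job_B:*/16, job_E:*/8}
Op 4: register job_D */18 -> active={job_B:*/16, job_D:*/18, job_E:*/8}
Op 5: unregister job_D -> active={job_B:*/16, job_E:*/8}
Op 6: register job_D */5 -> active={job_B:*/16, job_D:*/5, job_E:*/8}
Op 7: unregister job_D -> active={job_B:*/16, job_E:*/8}
Op 8: register job_A */15 -> active={job_A:*/15, job_B:*/16, job_E:*/8}
Op 9: register job_E */8 -> active={job_A:*/15, job_B:*/16, job_E:*/8}
Op 10: register job_A */14 -> active={job_A:*/14, job_B:*/16, job_E:*/8}
Op 11: register job_B */12 -> active={job_A:*/14, job_B:*/12, job_E:*/8}
  job_A: interval 14, next fire after T=100 is 112
  job_B: interval 12, next fire after T=100 is 108
  job_E: interval 8, next fire after T=100 is 104
Earliest = 104, winner (lex tiebreak) = job_E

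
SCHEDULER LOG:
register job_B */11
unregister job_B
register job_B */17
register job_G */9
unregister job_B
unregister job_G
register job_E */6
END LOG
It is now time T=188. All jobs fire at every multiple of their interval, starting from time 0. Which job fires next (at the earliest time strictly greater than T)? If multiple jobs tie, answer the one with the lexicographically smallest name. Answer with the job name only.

Op 1: register job_B */11 -> active={job_B:*/11}
Op 2: unregister job_B -> active={}
Op 3: register job_B */17 -> active={job_B:*/17}
Op 4: register job_G */9 -> active={job_B:*/17, job_G:*/9}
Op 5: unregister job_B -> active={job_G:*/9}
Op 6: unregister job_G -> active={}
Op 7: register job_E */6 -> active={job_E:*/6}
  job_E: interval 6, next fire after T=188 is 192
Earliest = 192, winner (lex tiebreak) = job_E

Answer: job_E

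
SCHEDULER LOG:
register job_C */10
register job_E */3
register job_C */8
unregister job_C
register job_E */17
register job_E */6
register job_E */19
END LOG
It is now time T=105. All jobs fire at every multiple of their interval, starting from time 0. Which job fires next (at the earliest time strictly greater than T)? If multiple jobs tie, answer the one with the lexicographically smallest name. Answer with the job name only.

Answer: job_E

Derivation:
Op 1: register job_C */10 -> active={job_C:*/10}
Op 2: register job_E */3 -> active={job_C:*/10, job_E:*/3}
Op 3: register job_C */8 -> active={job_C:*/8, job_E:*/3}
Op 4: unregister job_C -> active={job_E:*/3}
Op 5: register job_E */17 -> active={job_E:*/17}
Op 6: register job_E */6 -> active={job_E:*/6}
Op 7: register job_E */19 -> active={job_E:*/19}
  job_E: interval 19, next fire after T=105 is 114
Earliest = 114, winner (lex tiebreak) = job_E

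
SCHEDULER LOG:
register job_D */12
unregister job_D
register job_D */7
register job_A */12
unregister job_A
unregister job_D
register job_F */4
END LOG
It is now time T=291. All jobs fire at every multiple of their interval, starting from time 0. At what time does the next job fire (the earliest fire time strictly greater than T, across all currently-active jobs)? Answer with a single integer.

Op 1: register job_D */12 -> active={job_D:*/12}
Op 2: unregister job_D -> active={}
Op 3: register job_D */7 -> active={job_D:*/7}
Op 4: register job_A */12 -> active={job_A:*/12, job_D:*/7}
Op 5: unregister job_A -> active={job_D:*/7}
Op 6: unregister job_D -> active={}
Op 7: register job_F */4 -> active={job_F:*/4}
  job_F: interval 4, next fire after T=291 is 292
Earliest fire time = 292 (job job_F)

Answer: 292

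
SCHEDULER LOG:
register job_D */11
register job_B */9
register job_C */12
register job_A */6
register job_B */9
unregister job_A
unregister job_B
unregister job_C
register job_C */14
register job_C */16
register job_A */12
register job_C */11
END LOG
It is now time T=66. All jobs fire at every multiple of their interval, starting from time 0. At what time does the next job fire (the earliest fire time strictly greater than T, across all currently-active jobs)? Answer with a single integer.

Op 1: register job_D */11 -> active={job_D:*/11}
Op 2: register job_B */9 -> active={job_B:*/9, job_D:*/11}
Op 3: register job_C */12 -> active={job_B:*/9, job_C:*/12, job_D:*/11}
Op 4: register job_A */6 -> active={job_A:*/6, job_B:*/9, job_C:*/12, job_D:*/11}
Op 5: register job_B */9 -> active={job_A:*/6, job_B:*/9, job_C:*/12, job_D:*/11}
Op 6: unregister job_A -> active={job_B:*/9, job_C:*/12, job_D:*/11}
Op 7: unregister job_B -> active={job_C:*/12, job_D:*/11}
Op 8: unregister job_C -> active={job_D:*/11}
Op 9: register job_C */14 -> active={job_C:*/14, job_D:*/11}
Op 10: register job_C */16 -> active={job_C:*/16, job_D:*/11}
Op 11: register job_A */12 -> active={job_A:*/12, job_C:*/16, job_D:*/11}
Op 12: register job_C */11 -> active={job_A:*/12, job_C:*/11, job_D:*/11}
  job_A: interval 12, next fire after T=66 is 72
  job_C: interval 11, next fire after T=66 is 77
  job_D: interval 11, next fire after T=66 is 77
Earliest fire time = 72 (job job_A)

Answer: 72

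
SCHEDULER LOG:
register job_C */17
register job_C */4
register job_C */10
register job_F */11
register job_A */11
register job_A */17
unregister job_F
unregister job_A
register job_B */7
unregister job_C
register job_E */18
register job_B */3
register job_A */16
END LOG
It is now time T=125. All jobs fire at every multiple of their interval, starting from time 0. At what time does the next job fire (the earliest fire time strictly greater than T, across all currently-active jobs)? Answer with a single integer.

Answer: 126

Derivation:
Op 1: register job_C */17 -> active={job_C:*/17}
Op 2: register job_C */4 -> active={job_C:*/4}
Op 3: register job_C */10 -> active={job_C:*/10}
Op 4: register job_F */11 -> active={job_C:*/10, job_F:*/11}
Op 5: register job_A */11 -> active={job_A:*/11, job_C:*/10, job_F:*/11}
Op 6: register job_A */17 -> active={job_A:*/17, job_C:*/10, job_F:*/11}
Op 7: unregister job_F -> active={job_A:*/17, job_C:*/10}
Op 8: unregister job_A -> active={job_C:*/10}
Op 9: register job_B */7 -> active={job_B:*/7, job_C:*/10}
Op 10: unregister job_C -> active={job_B:*/7}
Op 11: register job_E */18 -> active={job_B:*/7, job_E:*/18}
Op 12: register job_B */3 -> active={job_B:*/3, job_E:*/18}
Op 13: register job_A */16 -> active={job_A:*/16, job_B:*/3, job_E:*/18}
  job_A: interval 16, next fire after T=125 is 128
  job_B: interval 3, next fire after T=125 is 126
  job_E: interval 18, next fire after T=125 is 126
Earliest fire time = 126 (job job_B)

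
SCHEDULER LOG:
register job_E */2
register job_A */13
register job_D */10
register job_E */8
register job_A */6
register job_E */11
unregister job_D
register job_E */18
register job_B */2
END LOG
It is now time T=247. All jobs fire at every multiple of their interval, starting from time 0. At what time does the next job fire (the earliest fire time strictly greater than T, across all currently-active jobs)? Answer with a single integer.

Op 1: register job_E */2 -> active={job_E:*/2}
Op 2: register job_A */13 -> active={job_A:*/13, job_E:*/2}
Op 3: register job_D */10 -> active={job_A:*/13, job_D:*/10, job_E:*/2}
Op 4: register job_E */8 -> active={job_A:*/13, job_D:*/10, job_E:*/8}
Op 5: register job_A */6 -> active={job_A:*/6, job_D:*/10, job_E:*/8}
Op 6: register job_E */11 -> active={job_A:*/6, job_D:*/10, job_E:*/11}
Op 7: unregister job_D -> active={job_A:*/6, job_E:*/11}
Op 8: register job_E */18 -> active={job_A:*/6, job_E:*/18}
Op 9: register job_B */2 -> active={job_A:*/6, job_B:*/2, job_E:*/18}
  job_A: interval 6, next fire after T=247 is 252
  job_B: interval 2, next fire after T=247 is 248
  job_E: interval 18, next fire after T=247 is 252
Earliest fire time = 248 (job job_B)

Answer: 248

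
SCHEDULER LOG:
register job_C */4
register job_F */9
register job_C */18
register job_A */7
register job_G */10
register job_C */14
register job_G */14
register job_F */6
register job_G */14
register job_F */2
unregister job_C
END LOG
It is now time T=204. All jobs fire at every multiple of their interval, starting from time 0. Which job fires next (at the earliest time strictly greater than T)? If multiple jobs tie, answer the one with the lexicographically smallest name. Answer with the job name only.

Op 1: register job_C */4 -> active={job_C:*/4}
Op 2: register job_F */9 -> active={job_C:*/4, job_F:*/9}
Op 3: register job_C */18 -> active={job_C:*/18, job_F:*/9}
Op 4: register job_A */7 -> active={job_A:*/7, job_C:*/18, job_F:*/9}
Op 5: register job_G */10 -> active={job_A:*/7, job_C:*/18, job_F:*/9, job_G:*/10}
Op 6: register job_C */14 -> active={job_A:*/7, job_C:*/14, job_F:*/9, job_G:*/10}
Op 7: register job_G */14 -> active={job_A:*/7, job_C:*/14, job_F:*/9, job_G:*/14}
Op 8: register job_F */6 -> active={job_A:*/7, job_C:*/14, job_F:*/6, job_G:*/14}
Op 9: register job_G */14 -> active={job_A:*/7, job_C:*/14, job_F:*/6, job_G:*/14}
Op 10: register job_F */2 -> active={job_A:*/7, job_C:*/14, job_F:*/2, job_G:*/14}
Op 11: unregister job_C -> active={job_A:*/7, job_F:*/2, job_G:*/14}
  job_A: interval 7, next fire after T=204 is 210
  job_F: interval 2, next fire after T=204 is 206
  job_G: interval 14, next fire after T=204 is 210
Earliest = 206, winner (lex tiebreak) = job_F

Answer: job_F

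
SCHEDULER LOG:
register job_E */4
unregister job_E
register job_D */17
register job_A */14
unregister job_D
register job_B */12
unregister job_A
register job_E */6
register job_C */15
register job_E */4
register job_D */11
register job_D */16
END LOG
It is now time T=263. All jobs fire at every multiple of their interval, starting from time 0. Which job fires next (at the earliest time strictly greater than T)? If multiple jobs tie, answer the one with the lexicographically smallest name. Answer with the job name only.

Op 1: register job_E */4 -> active={job_E:*/4}
Op 2: unregister job_E -> active={}
Op 3: register job_D */17 -> active={job_D:*/17}
Op 4: register job_A */14 -> active={job_A:*/14, job_D:*/17}
Op 5: unregister job_D -> active={job_A:*/14}
Op 6: register job_B */12 -> active={job_A:*/14, job_B:*/12}
Op 7: unregister job_A -> active={job_B:*/12}
Op 8: register job_E */6 -> active={job_B:*/12, job_E:*/6}
Op 9: register job_C */15 -> active={job_B:*/12, job_C:*/15, job_E:*/6}
Op 10: register job_E */4 -> active={job_B:*/12, job_C:*/15, job_E:*/4}
Op 11: register job_D */11 -> active={job_B:*/12, job_C:*/15, job_D:*/11, job_E:*/4}
Op 12: register job_D */16 -> active={job_B:*/12, job_C:*/15, job_D:*/16, job_E:*/4}
  job_B: interval 12, next fire after T=263 is 264
  job_C: interval 15, next fire after T=263 is 270
  job_D: interval 16, next fire after T=263 is 272
  job_E: interval 4, next fire after T=263 is 264
Earliest = 264, winner (lex tiebreak) = job_B

Answer: job_B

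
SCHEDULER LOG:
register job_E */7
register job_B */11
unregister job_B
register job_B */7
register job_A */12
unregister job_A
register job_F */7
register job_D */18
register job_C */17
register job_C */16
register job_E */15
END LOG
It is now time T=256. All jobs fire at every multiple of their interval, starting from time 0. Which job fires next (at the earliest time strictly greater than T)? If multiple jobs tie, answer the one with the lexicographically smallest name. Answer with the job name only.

Answer: job_B

Derivation:
Op 1: register job_E */7 -> active={job_E:*/7}
Op 2: register job_B */11 -> active={job_B:*/11, job_E:*/7}
Op 3: unregister job_B -> active={job_E:*/7}
Op 4: register job_B */7 -> active={job_B:*/7, job_E:*/7}
Op 5: register job_A */12 -> active={job_A:*/12, job_B:*/7, job_E:*/7}
Op 6: unregister job_A -> active={job_B:*/7, job_E:*/7}
Op 7: register job_F */7 -> active={job_B:*/7, job_E:*/7, job_F:*/7}
Op 8: register job_D */18 -> active={job_B:*/7, job_D:*/18, job_E:*/7, job_F:*/7}
Op 9: register job_C */17 -> active={job_B:*/7, job_C:*/17, job_D:*/18, job_E:*/7, job_F:*/7}
Op 10: register job_C */16 -> active={job_B:*/7, job_C:*/16, job_D:*/18, job_E:*/7, job_F:*/7}
Op 11: register job_E */15 -> active={job_B:*/7, job_C:*/16, job_D:*/18, job_E:*/15, job_F:*/7}
  job_B: interval 7, next fire after T=256 is 259
  job_C: interval 16, next fire after T=256 is 272
  job_D: interval 18, next fire after T=256 is 270
  job_E: interval 15, next fire after T=256 is 270
  job_F: interval 7, next fire after T=256 is 259
Earliest = 259, winner (lex tiebreak) = job_B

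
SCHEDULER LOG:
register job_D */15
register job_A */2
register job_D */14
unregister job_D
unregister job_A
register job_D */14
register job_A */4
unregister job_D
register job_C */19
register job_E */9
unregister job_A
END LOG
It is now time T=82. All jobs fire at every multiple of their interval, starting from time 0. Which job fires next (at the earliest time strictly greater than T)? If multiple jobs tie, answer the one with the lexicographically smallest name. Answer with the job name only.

Op 1: register job_D */15 -> active={job_D:*/15}
Op 2: register job_A */2 -> active={job_A:*/2, job_D:*/15}
Op 3: register job_D */14 -> active={job_A:*/2, job_D:*/14}
Op 4: unregister job_D -> active={job_A:*/2}
Op 5: unregister job_A -> active={}
Op 6: register job_D */14 -> active={job_D:*/14}
Op 7: register job_A */4 -> active={job_A:*/4, job_D:*/14}
Op 8: unregister job_D -> active={job_A:*/4}
Op 9: register job_C */19 -> active={job_A:*/4, job_C:*/19}
Op 10: register job_E */9 -> active={job_A:*/4, job_C:*/19, job_E:*/9}
Op 11: unregister job_A -> active={job_C:*/19, job_E:*/9}
  job_C: interval 19, next fire after T=82 is 95
  job_E: interval 9, next fire after T=82 is 90
Earliest = 90, winner (lex tiebreak) = job_E

Answer: job_E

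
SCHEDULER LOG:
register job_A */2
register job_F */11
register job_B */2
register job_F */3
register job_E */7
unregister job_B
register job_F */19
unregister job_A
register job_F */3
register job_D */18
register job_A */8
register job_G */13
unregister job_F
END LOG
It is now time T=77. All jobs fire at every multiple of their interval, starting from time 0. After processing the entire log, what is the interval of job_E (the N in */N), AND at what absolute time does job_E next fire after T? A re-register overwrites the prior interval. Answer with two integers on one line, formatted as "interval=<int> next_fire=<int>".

Op 1: register job_A */2 -> active={job_A:*/2}
Op 2: register job_F */11 -> active={job_A:*/2, job_F:*/11}
Op 3: register job_B */2 -> active={job_A:*/2, job_B:*/2, job_F:*/11}
Op 4: register job_F */3 -> active={job_A:*/2, job_B:*/2, job_F:*/3}
Op 5: register job_E */7 -> active={job_A:*/2, job_B:*/2, job_E:*/7, job_F:*/3}
Op 6: unregister job_B -> active={job_A:*/2, job_E:*/7, job_F:*/3}
Op 7: register job_F */19 -> active={job_A:*/2, job_E:*/7, job_F:*/19}
Op 8: unregister job_A -> active={job_E:*/7, job_F:*/19}
Op 9: register job_F */3 -> active={job_E:*/7, job_F:*/3}
Op 10: register job_D */18 -> active={job_D:*/18, job_E:*/7, job_F:*/3}
Op 11: register job_A */8 -> active={job_A:*/8, job_D:*/18, job_E:*/7, job_F:*/3}
Op 12: register job_G */13 -> active={job_A:*/8, job_D:*/18, job_E:*/7, job_F:*/3, job_G:*/13}
Op 13: unregister job_F -> active={job_A:*/8, job_D:*/18, job_E:*/7, job_G:*/13}
Final interval of job_E = 7
Next fire of job_E after T=77: (77//7+1)*7 = 84

Answer: interval=7 next_fire=84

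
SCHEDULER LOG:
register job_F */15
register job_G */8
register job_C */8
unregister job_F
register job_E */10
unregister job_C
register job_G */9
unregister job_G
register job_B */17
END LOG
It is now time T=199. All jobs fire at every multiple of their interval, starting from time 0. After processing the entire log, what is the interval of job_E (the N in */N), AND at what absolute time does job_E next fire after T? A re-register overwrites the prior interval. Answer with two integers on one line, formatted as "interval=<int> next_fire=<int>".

Op 1: register job_F */15 -> active={job_F:*/15}
Op 2: register job_G */8 -> active={job_F:*/15, job_G:*/8}
Op 3: register job_C */8 -> active={job_C:*/8, job_F:*/15, job_G:*/8}
Op 4: unregister job_F -> active={job_C:*/8, job_G:*/8}
Op 5: register job_E */10 -> active={job_C:*/8, job_E:*/10, job_G:*/8}
Op 6: unregister job_C -> active={job_E:*/10, job_G:*/8}
Op 7: register job_G */9 -> active={job_E:*/10, job_G:*/9}
Op 8: unregister job_G -> active={job_E:*/10}
Op 9: register job_B */17 -> active={job_B:*/17, job_E:*/10}
Final interval of job_E = 10
Next fire of job_E after T=199: (199//10+1)*10 = 200

Answer: interval=10 next_fire=200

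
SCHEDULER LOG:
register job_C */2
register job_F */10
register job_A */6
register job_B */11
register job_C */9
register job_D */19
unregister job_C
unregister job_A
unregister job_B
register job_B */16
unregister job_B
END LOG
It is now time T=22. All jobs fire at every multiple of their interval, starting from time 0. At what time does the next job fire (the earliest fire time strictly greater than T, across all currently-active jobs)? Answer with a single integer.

Op 1: register job_C */2 -> active={job_C:*/2}
Op 2: register job_F */10 -> active={job_C:*/2, job_F:*/10}
Op 3: register job_A */6 -> active={job_A:*/6, job_C:*/2, job_F:*/10}
Op 4: register job_B */11 -> active={job_A:*/6, job_B:*/11, job_C:*/2, job_F:*/10}
Op 5: register job_C */9 -> active={job_A:*/6, job_B:*/11, job_C:*/9, job_F:*/10}
Op 6: register job_D */19 -> active={job_A:*/6, job_B:*/11, job_C:*/9, job_D:*/19, job_F:*/10}
Op 7: unregister job_C -> active={job_A:*/6, job_B:*/11, job_D:*/19, job_F:*/10}
Op 8: unregister job_A -> active={job_B:*/11, job_D:*/19, job_F:*/10}
Op 9: unregister job_B -> active={job_D:*/19, job_F:*/10}
Op 10: register job_B */16 -> active={job_B:*/16, job_D:*/19, job_F:*/10}
Op 11: unregister job_B -> active={job_D:*/19, job_F:*/10}
  job_D: interval 19, next fire after T=22 is 38
  job_F: interval 10, next fire after T=22 is 30
Earliest fire time = 30 (job job_F)

Answer: 30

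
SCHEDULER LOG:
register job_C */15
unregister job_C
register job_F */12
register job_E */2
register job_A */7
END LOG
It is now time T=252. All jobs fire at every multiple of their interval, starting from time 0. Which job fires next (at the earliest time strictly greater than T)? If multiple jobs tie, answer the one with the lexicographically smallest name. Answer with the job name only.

Answer: job_E

Derivation:
Op 1: register job_C */15 -> active={job_C:*/15}
Op 2: unregister job_C -> active={}
Op 3: register job_F */12 -> active={job_F:*/12}
Op 4: register job_E */2 -> active={job_E:*/2, job_F:*/12}
Op 5: register job_A */7 -> active={job_A:*/7, job_E:*/2, job_F:*/12}
  job_A: interval 7, next fire after T=252 is 259
  job_E: interval 2, next fire after T=252 is 254
  job_F: interval 12, next fire after T=252 is 264
Earliest = 254, winner (lex tiebreak) = job_E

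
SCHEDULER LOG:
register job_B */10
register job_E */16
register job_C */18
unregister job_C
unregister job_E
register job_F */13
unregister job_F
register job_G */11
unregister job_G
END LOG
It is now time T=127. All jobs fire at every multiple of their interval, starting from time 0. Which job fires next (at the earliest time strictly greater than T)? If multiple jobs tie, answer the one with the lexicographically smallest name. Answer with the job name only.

Op 1: register job_B */10 -> active={job_B:*/10}
Op 2: register job_E */16 -> active={job_B:*/10, job_E:*/16}
Op 3: register job_C */18 -> active={job_B:*/10, job_C:*/18, job_E:*/16}
Op 4: unregister job_C -> active={job_B:*/10, job_E:*/16}
Op 5: unregister job_E -> active={job_B:*/10}
Op 6: register job_F */13 -> active={job_B:*/10, job_F:*/13}
Op 7: unregister job_F -> active={job_B:*/10}
Op 8: register job_G */11 -> active={job_B:*/10, job_G:*/11}
Op 9: unregister job_G -> active={job_B:*/10}
  job_B: interval 10, next fire after T=127 is 130
Earliest = 130, winner (lex tiebreak) = job_B

Answer: job_B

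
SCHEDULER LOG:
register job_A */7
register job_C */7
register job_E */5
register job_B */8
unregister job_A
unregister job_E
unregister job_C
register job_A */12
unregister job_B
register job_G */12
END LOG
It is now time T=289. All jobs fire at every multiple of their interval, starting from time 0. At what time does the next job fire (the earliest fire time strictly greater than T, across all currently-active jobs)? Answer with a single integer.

Op 1: register job_A */7 -> active={job_A:*/7}
Op 2: register job_C */7 -> active={job_A:*/7, job_C:*/7}
Op 3: register job_E */5 -> active={job_A:*/7, job_C:*/7, job_E:*/5}
Op 4: register job_B */8 -> active={job_A:*/7, job_B:*/8, job_C:*/7, job_E:*/5}
Op 5: unregister job_A -> active={job_B:*/8, job_C:*/7, job_E:*/5}
Op 6: unregister job_E -> active={job_B:*/8, job_C:*/7}
Op 7: unregister job_C -> active={job_B:*/8}
Op 8: register job_A */12 -> active={job_A:*/12, job_B:*/8}
Op 9: unregister job_B -> active={job_A:*/12}
Op 10: register job_G */12 -> active={job_A:*/12, job_G:*/12}
  job_A: interval 12, next fire after T=289 is 300
  job_G: interval 12, next fire after T=289 is 300
Earliest fire time = 300 (job job_A)

Answer: 300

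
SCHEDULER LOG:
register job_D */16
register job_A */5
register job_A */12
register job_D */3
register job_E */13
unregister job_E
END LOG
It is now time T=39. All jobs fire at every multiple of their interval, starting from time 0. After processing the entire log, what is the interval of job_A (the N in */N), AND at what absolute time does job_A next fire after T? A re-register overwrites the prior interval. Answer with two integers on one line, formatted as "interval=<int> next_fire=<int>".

Answer: interval=12 next_fire=48

Derivation:
Op 1: register job_D */16 -> active={job_D:*/16}
Op 2: register job_A */5 -> active={job_A:*/5, job_D:*/16}
Op 3: register job_A */12 -> active={job_A:*/12, job_D:*/16}
Op 4: register job_D */3 -> active={job_A:*/12, job_D:*/3}
Op 5: register job_E */13 -> active={job_A:*/12, job_D:*/3, job_E:*/13}
Op 6: unregister job_E -> active={job_A:*/12, job_D:*/3}
Final interval of job_A = 12
Next fire of job_A after T=39: (39//12+1)*12 = 48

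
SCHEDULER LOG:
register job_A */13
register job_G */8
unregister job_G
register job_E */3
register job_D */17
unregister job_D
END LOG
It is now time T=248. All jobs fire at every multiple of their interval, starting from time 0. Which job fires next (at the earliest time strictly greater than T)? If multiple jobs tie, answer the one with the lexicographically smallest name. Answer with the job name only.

Op 1: register job_A */13 -> active={job_A:*/13}
Op 2: register job_G */8 -> active={job_A:*/13, job_G:*/8}
Op 3: unregister job_G -> active={job_A:*/13}
Op 4: register job_E */3 -> active={job_A:*/13, job_E:*/3}
Op 5: register job_D */17 -> active={job_A:*/13, job_D:*/17, job_E:*/3}
Op 6: unregister job_D -> active={job_A:*/13, job_E:*/3}
  job_A: interval 13, next fire after T=248 is 260
  job_E: interval 3, next fire after T=248 is 249
Earliest = 249, winner (lex tiebreak) = job_E

Answer: job_E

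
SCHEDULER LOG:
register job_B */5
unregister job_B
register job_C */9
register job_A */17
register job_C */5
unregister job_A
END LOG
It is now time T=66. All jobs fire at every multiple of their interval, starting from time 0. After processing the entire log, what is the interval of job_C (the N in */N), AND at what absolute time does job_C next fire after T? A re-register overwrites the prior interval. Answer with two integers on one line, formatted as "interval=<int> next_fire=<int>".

Answer: interval=5 next_fire=70

Derivation:
Op 1: register job_B */5 -> active={job_B:*/5}
Op 2: unregister job_B -> active={}
Op 3: register job_C */9 -> active={job_C:*/9}
Op 4: register job_A */17 -> active={job_A:*/17, job_C:*/9}
Op 5: register job_C */5 -> active={job_A:*/17, job_C:*/5}
Op 6: unregister job_A -> active={job_C:*/5}
Final interval of job_C = 5
Next fire of job_C after T=66: (66//5+1)*5 = 70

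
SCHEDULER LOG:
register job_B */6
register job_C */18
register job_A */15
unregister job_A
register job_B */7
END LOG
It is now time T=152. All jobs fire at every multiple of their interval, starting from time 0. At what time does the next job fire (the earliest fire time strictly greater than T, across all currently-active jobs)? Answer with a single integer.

Answer: 154

Derivation:
Op 1: register job_B */6 -> active={job_B:*/6}
Op 2: register job_C */18 -> active={job_B:*/6, job_C:*/18}
Op 3: register job_A */15 -> active={job_A:*/15, job_B:*/6, job_C:*/18}
Op 4: unregister job_A -> active={job_B:*/6, job_C:*/18}
Op 5: register job_B */7 -> active={job_B:*/7, job_C:*/18}
  job_B: interval 7, next fire after T=152 is 154
  job_C: interval 18, next fire after T=152 is 162
Earliest fire time = 154 (job job_B)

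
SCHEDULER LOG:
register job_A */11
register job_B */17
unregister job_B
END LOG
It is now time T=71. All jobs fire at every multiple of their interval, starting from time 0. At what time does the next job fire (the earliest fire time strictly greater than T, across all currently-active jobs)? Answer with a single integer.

Answer: 77

Derivation:
Op 1: register job_A */11 -> active={job_A:*/11}
Op 2: register job_B */17 -> active={job_A:*/11, job_B:*/17}
Op 3: unregister job_B -> active={job_A:*/11}
  job_A: interval 11, next fire after T=71 is 77
Earliest fire time = 77 (job job_A)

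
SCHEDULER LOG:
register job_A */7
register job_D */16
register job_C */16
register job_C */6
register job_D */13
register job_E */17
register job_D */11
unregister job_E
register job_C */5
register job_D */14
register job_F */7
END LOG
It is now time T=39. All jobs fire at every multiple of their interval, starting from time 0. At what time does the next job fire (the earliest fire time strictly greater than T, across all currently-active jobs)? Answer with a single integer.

Answer: 40

Derivation:
Op 1: register job_A */7 -> active={job_A:*/7}
Op 2: register job_D */16 -> active={job_A:*/7, job_D:*/16}
Op 3: register job_C */16 -> active={job_A:*/7, job_C:*/16, job_D:*/16}
Op 4: register job_C */6 -> active={job_A:*/7, job_C:*/6, job_D:*/16}
Op 5: register job_D */13 -> active={job_A:*/7, job_C:*/6, job_D:*/13}
Op 6: register job_E */17 -> active={job_A:*/7, job_C:*/6, job_D:*/13, job_E:*/17}
Op 7: register job_D */11 -> active={job_A:*/7, job_C:*/6, job_D:*/11, job_E:*/17}
Op 8: unregister job_E -> active={job_A:*/7, job_C:*/6, job_D:*/11}
Op 9: register job_C */5 -> active={job_A:*/7, job_C:*/5, job_D:*/11}
Op 10: register job_D */14 -> active={job_A:*/7, job_C:*/5, job_D:*/14}
Op 11: register job_F */7 -> active={job_A:*/7, job_C:*/5, job_D:*/14, job_F:*/7}
  job_A: interval 7, next fire after T=39 is 42
  job_C: interval 5, next fire after T=39 is 40
  job_D: interval 14, next fire after T=39 is 42
  job_F: interval 7, next fire after T=39 is 42
Earliest fire time = 40 (job job_C)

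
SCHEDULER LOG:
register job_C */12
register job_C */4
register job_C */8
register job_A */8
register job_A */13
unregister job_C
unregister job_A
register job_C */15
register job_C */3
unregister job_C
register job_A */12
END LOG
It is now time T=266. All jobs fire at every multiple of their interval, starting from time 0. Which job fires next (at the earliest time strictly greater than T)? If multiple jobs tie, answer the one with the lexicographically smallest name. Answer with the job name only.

Op 1: register job_C */12 -> active={job_C:*/12}
Op 2: register job_C */4 -> active={job_C:*/4}
Op 3: register job_C */8 -> active={job_C:*/8}
Op 4: register job_A */8 -> active={job_A:*/8, job_C:*/8}
Op 5: register job_A */13 -> active={job_A:*/13, job_C:*/8}
Op 6: unregister job_C -> active={job_A:*/13}
Op 7: unregister job_A -> active={}
Op 8: register job_C */15 -> active={job_C:*/15}
Op 9: register job_C */3 -> active={job_C:*/3}
Op 10: unregister job_C -> active={}
Op 11: register job_A */12 -> active={job_A:*/12}
  job_A: interval 12, next fire after T=266 is 276
Earliest = 276, winner (lex tiebreak) = job_A

Answer: job_A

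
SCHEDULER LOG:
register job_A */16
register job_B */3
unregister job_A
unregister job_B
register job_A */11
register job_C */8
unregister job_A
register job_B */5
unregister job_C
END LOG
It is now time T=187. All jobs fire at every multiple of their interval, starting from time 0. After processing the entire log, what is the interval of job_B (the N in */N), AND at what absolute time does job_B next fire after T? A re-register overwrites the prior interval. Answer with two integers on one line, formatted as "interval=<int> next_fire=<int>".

Answer: interval=5 next_fire=190

Derivation:
Op 1: register job_A */16 -> active={job_A:*/16}
Op 2: register job_B */3 -> active={job_A:*/16, job_B:*/3}
Op 3: unregister job_A -> active={job_B:*/3}
Op 4: unregister job_B -> active={}
Op 5: register job_A */11 -> active={job_A:*/11}
Op 6: register job_C */8 -> active={job_A:*/11, job_C:*/8}
Op 7: unregister job_A -> active={job_C:*/8}
Op 8: register job_B */5 -> active={job_B:*/5, job_C:*/8}
Op 9: unregister job_C -> active={job_B:*/5}
Final interval of job_B = 5
Next fire of job_B after T=187: (187//5+1)*5 = 190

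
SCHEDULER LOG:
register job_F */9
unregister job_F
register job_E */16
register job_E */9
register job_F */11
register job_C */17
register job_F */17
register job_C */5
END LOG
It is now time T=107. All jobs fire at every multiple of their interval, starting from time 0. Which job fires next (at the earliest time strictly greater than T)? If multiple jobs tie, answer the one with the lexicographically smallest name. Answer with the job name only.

Op 1: register job_F */9 -> active={job_F:*/9}
Op 2: unregister job_F -> active={}
Op 3: register job_E */16 -> active={job_E:*/16}
Op 4: register job_E */9 -> active={job_E:*/9}
Op 5: register job_F */11 -> active={job_E:*/9, job_F:*/11}
Op 6: register job_C */17 -> active={job_C:*/17, job_E:*/9, job_F:*/11}
Op 7: register job_F */17 -> active={job_C:*/17, job_E:*/9, job_F:*/17}
Op 8: register job_C */5 -> active={job_C:*/5, job_E:*/9, job_F:*/17}
  job_C: interval 5, next fire after T=107 is 110
  job_E: interval 9, next fire after T=107 is 108
  job_F: interval 17, next fire after T=107 is 119
Earliest = 108, winner (lex tiebreak) = job_E

Answer: job_E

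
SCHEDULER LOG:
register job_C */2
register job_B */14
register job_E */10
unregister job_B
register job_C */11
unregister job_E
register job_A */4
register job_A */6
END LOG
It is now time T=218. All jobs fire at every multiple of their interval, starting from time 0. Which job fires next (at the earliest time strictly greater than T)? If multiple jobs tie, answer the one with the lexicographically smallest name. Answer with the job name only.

Op 1: register job_C */2 -> active={job_C:*/2}
Op 2: register job_B */14 -> active={job_B:*/14, job_C:*/2}
Op 3: register job_E */10 -> active={job_B:*/14, job_C:*/2, job_E:*/10}
Op 4: unregister job_B -> active={job_C:*/2, job_E:*/10}
Op 5: register job_C */11 -> active={job_C:*/11, job_E:*/10}
Op 6: unregister job_E -> active={job_C:*/11}
Op 7: register job_A */4 -> active={job_A:*/4, job_C:*/11}
Op 8: register job_A */6 -> active={job_A:*/6, job_C:*/11}
  job_A: interval 6, next fire after T=218 is 222
  job_C: interval 11, next fire after T=218 is 220
Earliest = 220, winner (lex tiebreak) = job_C

Answer: job_C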